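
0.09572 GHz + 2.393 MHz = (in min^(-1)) 5.887e+09. Check: 1 GHz = 1e+09 Hz, so 0.09572 GHz = 0.09572 * 1e+09 = 95720000 Hz. 1 MHz = 1000000 Hz, so 2.393 MHz = 2.393 * 1000000 = 2393000 Hz. Sum: 95720000 + 2393000 = 98113000 Hz. 1 min^(-1) = 0.016666667 Hz, so 98113000 Hz = 98113000 / 0.016666667 = 5.88678e+09 min^(-1) ≈ 5.887e+09 min^(-1) (4 s.f.).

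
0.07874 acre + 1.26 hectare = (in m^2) 1 acre = 4046.8564 m^2, so 0.07874 acre = 0.07874 * 4046.8564 = 318.64947 m^2. 1 hectare = 10000 m^2, so 1.26 hectare = 1.26 * 10000 = 12600 m^2. Sum: 318.64947 + 12600 = 12918.649 m^2. Result: 12918.649 m^2 ≈ 1.292e+04 m^2 (4 s.f.). Final answer: 1.292e+04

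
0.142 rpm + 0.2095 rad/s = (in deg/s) 12.86. Check: 1 rpm = 0.10471976 rad/s, so 0.142 rpm = 0.142 * 0.10471976 = 0.014870205 rad/s. 0.2095 rad/s is already in rad/s. Sum: 0.014870205 + 0.2095 = 0.22437021 rad/s. 1 deg/s = 0.017453293 rad/s, so 0.22437021 rad/s = 0.22437021 / 0.017453293 = 12.855466 deg/s ≈ 12.86 deg/s (4 s.f.).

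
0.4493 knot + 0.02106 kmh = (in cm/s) 23.7. Check: 1 knot = 0.51444444 m/s, so 0.4493 knot = 0.4493 * 0.51444444 = 0.23113989 m/s. 1 kmh = 0.27777778 m/s, so 0.02106 kmh = 0.02106 * 0.27777778 = 0.00585 m/s. Sum: 0.23113989 + 0.00585 = 0.23698989 m/s. 1 cm/s = 0.01 m/s, so 0.23698989 m/s = 0.23698989 / 0.01 = 23.698989 cm/s ≈ 23.7 cm/s (4 s.f.).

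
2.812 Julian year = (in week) 1 Julian year = 31557600 s, so 2.812 Julian year = 2.812 * 31557600 = 88739971 s. 1 week = 604800 s, so 88739971 s = 88739971 / 604800 = 146.72614 week ≈ 146.7 week (4 s.f.). Final answer: 146.7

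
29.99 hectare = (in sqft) 1 hectare = 10000 m^2, so 29.99 hectare = 29.99 * 10000 = 299900 m^2. 1 sqft = 0.09290304 m^2, so 299900 m^2 = 299900 / 0.09290304 = 3228096.7 sqft ≈ 3.228e+06 sqft (4 s.f.). Final answer: 3.228e+06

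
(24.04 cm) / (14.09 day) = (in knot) 1 cm = 0.01 m, so 24.04 cm = 24.04 * 0.01 = 0.2404 m. 1 day = 86400 s, so 14.09 day = 14.09 * 86400 = 1217376 s. Combine: 0.2404 m / 1217376 s = 1.9747391e-07 m/s. 1 knot = 0.51444444 m/s, so 1.9747391e-07 m/s = 1.9747391e-07 / 0.51444444 = 3.8385857e-07 knot ≈ 3.839e-07 knot (4 s.f.). Final answer: 3.839e-07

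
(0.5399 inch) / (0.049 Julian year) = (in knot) 1 inch = 0.0254 m, so 0.5399 inch = 0.5399 * 0.0254 = 0.01371346 m. 1 Julian year = 31557600 s, so 0.049 Julian year = 0.049 * 31557600 = 1546322.4 s. Combine: 0.01371346 m / 1546322.4 s = 8.8684352e-09 m/s. 1 knot = 0.51444444 m/s, so 8.8684352e-09 m/s = 8.8684352e-09 / 0.51444444 = 1.7238859e-08 knot ≈ 1.724e-08 knot (4 s.f.). Final answer: 1.724e-08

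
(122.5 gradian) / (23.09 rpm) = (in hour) 1 gradian = 0.015707963 rad, so 122.5 gradian = 122.5 * 0.015707963 = 1.9242255 rad. 1 rpm = 0.10471976 rad/s, so 23.09 rpm = 23.09 * 0.10471976 = 2.4179791 rad/s. Combine: 1.9242255 rad / 2.4179791 rad/s = 0.79579905 s. 1 hour = 3600 s, so 0.79579905 s = 0.79579905 / 3600 = 0.00022105529 hour ≈ 0.0002211 hour (4 s.f.). Final answer: 0.0002211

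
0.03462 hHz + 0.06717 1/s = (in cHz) 1 hHz = 100 Hz, so 0.03462 hHz = 0.03462 * 100 = 3.462 Hz. 0.06717 1/s = 0.06717 Hz. Sum: 3.462 + 0.06717 = 3.52917 Hz. 1 cHz = 0.01 Hz, so 3.52917 Hz = 3.52917 / 0.01 = 352.917 cHz ≈ 352.9 cHz (4 s.f.). Final answer: 352.9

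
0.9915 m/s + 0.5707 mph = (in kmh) 0.9915 m/s is already in m/s. 1 mph = 0.44704 m/s, so 0.5707 mph = 0.5707 * 0.44704 = 0.25512573 m/s. Sum: 0.9915 + 0.25512573 = 1.2466257 m/s. 1 kmh = 0.27777778 m/s, so 1.2466257 m/s = 1.2466257 / 0.27777778 = 4.4878526 kmh ≈ 4.488 kmh (4 s.f.). Final answer: 4.488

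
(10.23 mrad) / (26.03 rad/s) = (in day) 1 mrad = 0.001 rad, so 10.23 mrad = 10.23 * 0.001 = 0.01023 rad. 26.03 rad/s is already in rad/s. Combine: 0.01023 rad / 26.03 rad/s = 0.00039300807 s. 1 day = 86400 s, so 0.00039300807 s = 0.00039300807 / 86400 = 4.5487045e-09 day ≈ 4.549e-09 day (4 s.f.). Final answer: 4.549e-09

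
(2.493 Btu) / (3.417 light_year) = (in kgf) 1 Btu = 1055.0559 J, so 2.493 Btu = 2.493 * 1055.0559 = 2630.2542 J. 1 light_year = 9.4607305e+15 m, so 3.417 light_year = 3.417 * 9.4607305e+15 = 3.2327316e+16 m. Combine: 2630.2542 J / 3.2327316e+16 m = 8.1363211e-14 N. 1 kgf = 9.80665 N, so 8.1363211e-14 N = 8.1363211e-14 / 9.80665 = 8.2967386e-15 kgf ≈ 8.297e-15 kgf (4 s.f.). Final answer: 8.297e-15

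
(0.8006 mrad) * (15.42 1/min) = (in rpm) 0.001965. Check: 1 mrad = 0.001 rad, so 0.8006 mrad = 0.8006 * 0.001 = 0.0008006 rad. 1 1/min = 0.016666667 Hz, so 15.42 1/min = 15.42 * 0.016666667 = 0.257 Hz. Combine: 0.0008006 rad * 0.257 Hz = 0.0002057542 rad/s. 1 rpm = 0.10471976 rad/s, so 0.0002057542 rad/s = 0.0002057542 / 0.10471976 = 0.0019648079 rpm ≈ 0.001965 rpm (4 s.f.).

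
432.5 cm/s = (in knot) 1 cm/s = 0.01 m/s, so 432.5 cm/s = 432.5 * 0.01 = 4.325 m/s. 1 knot = 0.51444444 m/s, so 4.325 m/s = 4.325 / 0.51444444 = 8.4071274 knot ≈ 8.407 knot (4 s.f.). Final answer: 8.407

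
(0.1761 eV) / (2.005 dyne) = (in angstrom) 1 eV = 1.6021766e-19 J, so 0.1761 eV = 0.1761 * 1.6021766e-19 = 2.8214331e-20 J. 1 dyne = 1e-05 N, so 2.005 dyne = 2.005 * 1e-05 = 2.005e-05 N. Combine: 2.8214331e-20 J / 2.005e-05 N = 1.4071985e-15 m. 1 angstrom = 1e-10 m, so 1.4071985e-15 m = 1.4071985e-15 / 1e-10 = 1.4071985e-05 angstrom ≈ 1.407e-05 angstrom (4 s.f.). Final answer: 1.407e-05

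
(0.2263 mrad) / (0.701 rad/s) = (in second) 0.0003228. Check: 1 mrad = 0.001 rad, so 0.2263 mrad = 0.2263 * 0.001 = 0.0002263 rad. 0.701 rad/s is already in rad/s. Combine: 0.0002263 rad / 0.701 rad/s = 0.00032282454 s. 0.00032282454 s = 0.00032282454 second ≈ 0.0003228 second (4 s.f.).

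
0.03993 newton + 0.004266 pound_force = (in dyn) 0.03993 newton = 0.03993 N. 1 pound_force = 4.4482216 N, so 0.004266 pound_force = 0.004266 * 4.4482216 = 0.018976113 N. Sum: 0.03993 + 0.018976113 = 0.058906113 N. 1 dyn = 1e-05 N, so 0.058906113 N = 0.058906113 / 1e-05 = 5890.6113 dyn ≈ 5891 dyn (4 s.f.). Final answer: 5891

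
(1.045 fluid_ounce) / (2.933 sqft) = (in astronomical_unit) 1 fluid_ounce = 2.957353e-05 m^3, so 1.045 fluid_ounce = 1.045 * 2.957353e-05 = 3.0904338e-05 m^3. 1 sqft = 0.09290304 m^2, so 2.933 sqft = 2.933 * 0.09290304 = 0.27248462 m^2. Combine: 3.0904338e-05 m^3 / 0.27248462 m^2 = 0.00011341682 m. 1 astronomical_unit = 1.4959787e+11 m, so 0.00011341682 m = 0.00011341682 / 1.4959787e+11 = 7.5814461e-16 astronomical_unit ≈ 7.581e-16 astronomical_unit (4 s.f.). Final answer: 7.581e-16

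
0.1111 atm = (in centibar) 1 atm = 101325 Pa, so 0.1111 atm = 0.1111 * 101325 = 11257.208 Pa. 1 centibar = 1000 Pa, so 11257.208 Pa = 11257.208 / 1000 = 11.257207 centibar ≈ 11.26 centibar (4 s.f.). Final answer: 11.26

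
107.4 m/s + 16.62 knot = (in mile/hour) 259.4. Check: 107.4 m/s is already in m/s. 1 knot = 0.51444444 m/s, so 16.62 knot = 16.62 * 0.51444444 = 8.5500667 m/s. Sum: 107.4 + 8.5500667 = 115.95007 m/s. 1 mile/hour = 0.44704 m/s, so 115.95007 m/s = 115.95007 / 0.44704 = 259.37291 mile/hour ≈ 259.4 mile/hour (4 s.f.).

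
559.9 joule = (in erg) 5.599e+09. Check: 559.9 joule = 559.9 J. 1 erg = 1e-07 J, so 559.9 J = 559.9 / 1e-07 = 5.599e+09 erg.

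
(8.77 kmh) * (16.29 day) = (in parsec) 1.111e-10. Check: 1 kmh = 0.27777778 m/s, so 8.77 kmh = 8.77 * 0.27777778 = 2.4361111 m/s. 1 day = 86400 s, so 16.29 day = 16.29 * 86400 = 1407456 s. Combine: 2.4361111 m/s * 1407456 s = 3428719.2 m. 1 parsec = 3.0856776e+16 m, so 3428719.2 m = 3428719.2 / 3.0856776e+16 = 1.1111722e-10 parsec ≈ 1.111e-10 parsec (4 s.f.).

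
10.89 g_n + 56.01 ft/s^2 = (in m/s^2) 123.9. Check: 1 g_n = 9.80665 m/s^2, so 10.89 g_n = 10.89 * 9.80665 = 106.79442 m/s^2. 1 ft/s^2 = 0.3048 m/s^2, so 56.01 ft/s^2 = 56.01 * 0.3048 = 17.071848 m/s^2. Sum: 106.79442 + 17.071848 = 123.86627 m/s^2. Result: 123.86627 m/s^2 ≈ 123.9 m/s^2 (4 s.f.).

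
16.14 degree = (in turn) 0.04483. Check: 1 degree = 0.017453293 rad, so 16.14 degree = 16.14 * 0.017453293 = 0.28169614 rad. 1 turn = 6.2831853 rad, so 0.28169614 rad = 0.28169614 / 6.2831853 = 0.044833333 turn ≈ 0.04483 turn (4 s.f.).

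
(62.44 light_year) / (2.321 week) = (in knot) 1 light_year = 9.4607305e+15 m, so 62.44 light_year = 62.44 * 9.4607305e+15 = 5.9072801e+17 m. 1 week = 604800 s, so 2.321 week = 2.321 * 604800 = 1403740.8 s. Combine: 5.9072801e+17 m / 1403740.8 s = 4.2082414e+11 m/s. 1 knot = 0.51444444 m/s, so 4.2082414e+11 m/s = 4.2082414e+11 / 0.51444444 = 8.1801668e+11 knot ≈ 8.18e+11 knot (4 s.f.). Final answer: 8.18e+11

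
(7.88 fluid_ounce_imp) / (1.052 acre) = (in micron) 1 fluid_ounce_imp = 2.8413063e-05 m^3, so 7.88 fluid_ounce_imp = 7.88 * 2.8413063e-05 = 0.00022389493 m^3. 1 acre = 4046.8564 m^2, so 1.052 acre = 1.052 * 4046.8564 = 4257.293 m^2. Combine: 0.00022389493 m^3 / 4257.293 m^2 = 5.2590915e-08 m. 1 micron = 1e-06 m, so 5.2590915e-08 m = 5.2590915e-08 / 1e-06 = 0.052590915 micron ≈ 0.05259 micron (4 s.f.). Final answer: 0.05259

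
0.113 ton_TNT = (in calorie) 1 ton_TNT = 4.184e+09 J, so 0.113 ton_TNT = 0.113 * 4.184e+09 = 4.72792e+08 J. 1 calorie = 4.184 J, so 4.72792e+08 J = 4.72792e+08 / 4.184 = 1.13e+08 calorie. Final answer: 1.13e+08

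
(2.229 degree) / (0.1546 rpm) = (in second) 2.403. Check: 1 degree = 0.017453293 rad, so 2.229 degree = 2.229 * 0.017453293 = 0.038903389 rad. 1 rpm = 0.10471976 rad/s, so 0.1546 rpm = 0.1546 * 0.10471976 = 0.016189674 rad/s. Combine: 0.038903389 rad / 0.016189674 rad/s = 2.4029754 s. 2.4029754 s = 2.4029754 second ≈ 2.403 second (4 s.f.).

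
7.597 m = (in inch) 1 inch = 0.0254 m, so 7.597 m = 7.597 / 0.0254 = 299.09449 inch ≈ 299.1 inch (4 s.f.). Final answer: 299.1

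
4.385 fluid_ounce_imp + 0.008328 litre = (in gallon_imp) 0.02924. Check: 1 fluid_ounce_imp = 2.8413063e-05 m^3, so 4.385 fluid_ounce_imp = 4.385 * 2.8413063e-05 = 0.00012459128 m^3. 1 litre = 0.001 m^3, so 0.008328 litre = 0.008328 * 0.001 = 8.328e-06 m^3. Sum: 0.00012459128 + 8.328e-06 = 0.00013291928 m^3. 1 gallon_imp = 0.00454609 m^3, so 0.00013291928 m^3 = 0.00013291928 / 0.00454609 = 0.029238154 gallon_imp ≈ 0.02924 gallon_imp (4 s.f.).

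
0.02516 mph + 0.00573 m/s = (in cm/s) 1.698. Check: 1 mph = 0.44704 m/s, so 0.02516 mph = 0.02516 * 0.44704 = 0.011247526 m/s. 0.00573 m/s is already in m/s. Sum: 0.011247526 + 0.00573 = 0.016977526 m/s. 1 cm/s = 0.01 m/s, so 0.016977526 m/s = 0.016977526 / 0.01 = 1.6977526 cm/s ≈ 1.698 cm/s (4 s.f.).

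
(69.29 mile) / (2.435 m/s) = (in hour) 1 mile = 1609.344 m, so 69.29 mile = 69.29 * 1609.344 = 111511.45 m. 2.435 m/s is already in m/s. Combine: 111511.45 m / 2.435 m/s = 45795.255 s. 1 hour = 3600 s, so 45795.255 s = 45795.255 / 3600 = 12.720904 hour ≈ 12.72 hour (4 s.f.). Final answer: 12.72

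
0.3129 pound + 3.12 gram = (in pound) 1 pound = 0.45359237 kg, so 0.3129 pound = 0.3129 * 0.45359237 = 0.14192905 kg. 1 gram = 0.001 kg, so 3.12 gram = 3.12 * 0.001 = 0.00312 kg. Sum: 0.14192905 + 0.00312 = 0.14504905 kg. 1 pound = 0.45359237 kg, so 0.14504905 kg = 0.14504905 / 0.45359237 = 0.31977842 pound ≈ 0.3198 pound (4 s.f.). Final answer: 0.3198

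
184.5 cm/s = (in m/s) 1.845. Check: 1 cm/s = 0.01 m/s, so 184.5 cm/s = 184.5 * 0.01 = 1.845 m/s. Result: 1.845 m/s.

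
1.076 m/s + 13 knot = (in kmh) 1.076 m/s is already in m/s. 1 knot = 0.51444444 m/s, so 13 knot = 13 * 0.51444444 = 6.6877778 m/s. Sum: 1.076 + 6.6877778 = 7.7637778 m/s. 1 kmh = 0.27777778 m/s, so 7.7637778 m/s = 7.7637778 / 0.27777778 = 27.9496 kmh ≈ 27.95 kmh (4 s.f.). Final answer: 27.95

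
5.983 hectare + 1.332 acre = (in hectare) 1 hectare = 10000 m^2, so 5.983 hectare = 5.983 * 10000 = 59830 m^2. 1 acre = 4046.8564 m^2, so 1.332 acre = 1.332 * 4046.8564 = 5390.4128 m^2. Sum: 59830 + 5390.4128 = 65220.413 m^2. 1 hectare = 10000 m^2, so 65220.413 m^2 = 65220.413 / 10000 = 6.5220413 hectare ≈ 6.522 hectare (4 s.f.). Final answer: 6.522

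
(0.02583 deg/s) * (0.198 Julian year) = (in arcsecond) 1 deg/s = 0.017453293 rad/s, so 0.02583 deg/s = 0.02583 * 0.017453293 = 0.00045081855 rad/s. 1 Julian year = 31557600 s, so 0.198 Julian year = 0.198 * 31557600 = 6248404.8 s. Combine: 0.00045081855 rad/s * 6248404.8 s = 2816.8968 rad. 1 arcsecond = 4.8481368e-06 rad, so 2816.8968 rad = 2816.8968 / 4.8481368e-06 = 5.8102667e+08 arcsecond ≈ 5.81e+08 arcsecond (4 s.f.). Final answer: 5.81e+08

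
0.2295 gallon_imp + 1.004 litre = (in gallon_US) 1 gallon_imp = 0.00454609 m^3, so 0.2295 gallon_imp = 0.2295 * 0.00454609 = 0.0010433277 m^3. 1 litre = 0.001 m^3, so 1.004 litre = 1.004 * 0.001 = 0.001004 m^3. Sum: 0.0010433277 + 0.001004 = 0.0020473277 m^3. 1 gallon_US = 0.0037854118 m^3, so 0.0020473277 m^3 = 0.0020473277 / 0.0037854118 = 0.54084675 gallon_US ≈ 0.5408 gallon_US (4 s.f.). Final answer: 0.5408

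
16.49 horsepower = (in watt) 1 horsepower = 745.69987 W, so 16.49 horsepower = 16.49 * 745.69987 = 12296.591 W. 12296.591 W = 12296.591 watt ≈ 1.23e+04 watt (4 s.f.). Final answer: 1.23e+04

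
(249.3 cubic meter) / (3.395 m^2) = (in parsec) 2.38e-15. Check: 249.3 cubic meter = 249.3 m^3. 3.395 m^2 is already in m^2. Combine: 249.3 m^3 / 3.395 m^2 = 73.431517 m. 1 parsec = 3.0856776e+16 m, so 73.431517 m = 73.431517 / 3.0856776e+16 = 2.3797534e-15 parsec ≈ 2.38e-15 parsec (4 s.f.).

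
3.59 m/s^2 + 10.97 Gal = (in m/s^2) 3.59 m/s^2 is already in m/s^2. 1 Gal = 0.01 m/s^2, so 10.97 Gal = 10.97 * 0.01 = 0.1097 m/s^2. Sum: 3.59 + 0.1097 = 3.6997 m/s^2. Result: 3.6997 m/s^2 ≈ 3.7 m/s^2 (4 s.f.). Final answer: 3.7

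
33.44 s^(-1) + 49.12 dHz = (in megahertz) 33.44 s^(-1) = 33.44 Hz. 1 dHz = 0.1 Hz, so 49.12 dHz = 49.12 * 0.1 = 4.912 Hz. Sum: 33.44 + 4.912 = 38.352 Hz. 1 megahertz = 1000000 Hz, so 38.352 Hz = 38.352 / 1000000 = 3.8352e-05 megahertz ≈ 3.835e-05 megahertz (4 s.f.). Final answer: 3.835e-05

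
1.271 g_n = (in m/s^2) 1 g_n = 9.80665 m/s^2, so 1.271 g_n = 1.271 * 9.80665 = 12.464252 m/s^2. Result: 12.464252 m/s^2 ≈ 12.46 m/s^2 (4 s.f.). Final answer: 12.46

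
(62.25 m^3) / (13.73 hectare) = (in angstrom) 4.534e+06. Check: 62.25 m^3 is already in m^3. 1 hectare = 10000 m^2, so 13.73 hectare = 13.73 * 10000 = 137300 m^2. Combine: 62.25 m^3 / 137300 m^2 = 0.00045338674 m. 1 angstrom = 1e-10 m, so 0.00045338674 m = 0.00045338674 / 1e-10 = 4533867.4 angstrom ≈ 4.534e+06 angstrom (4 s.f.).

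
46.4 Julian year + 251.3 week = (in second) 1.616e+09. Check: 1 Julian year = 31557600 s, so 46.4 Julian year = 46.4 * 31557600 = 1.4642726e+09 s. 1 week = 604800 s, so 251.3 week = 251.3 * 604800 = 1.5198624e+08 s. Sum: 1.4642726e+09 + 1.5198624e+08 = 1.6162589e+09 s. 1.6162589e+09 s = 1.6162589e+09 second ≈ 1.616e+09 second (4 s.f.).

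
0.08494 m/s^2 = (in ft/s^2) 0.2787. Check: 1 ft/s^2 = 0.3048 m/s^2, so 0.08494 m/s^2 = 0.08494 / 0.3048 = 0.27867454 ft/s^2 ≈ 0.2787 ft/s^2 (4 s.f.).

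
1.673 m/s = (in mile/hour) 3.742. Check: 1 mile/hour = 0.44704 m/s, so 1.673 m/s = 1.673 / 0.44704 = 3.7423944 mile/hour ≈ 3.742 mile/hour (4 s.f.).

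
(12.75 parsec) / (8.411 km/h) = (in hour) 4.677e+13. Check: 1 parsec = 3.0856776e+16 m, so 12.75 parsec = 12.75 * 3.0856776e+16 = 3.9342389e+17 m. 1 km/h = 0.27777778 m/s, so 8.411 km/h = 8.411 * 0.27777778 = 2.3363889 m/s. Combine: 3.9342389e+17 m / 2.3363889 m/s = 1.6838973e+17 s. 1 hour = 3600 s, so 1.6838973e+17 s = 1.6838973e+17 / 3600 = 4.6774925e+13 hour ≈ 4.677e+13 hour (4 s.f.).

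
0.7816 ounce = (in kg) 0.02216. Check: 1 ounce = 0.028349523 kg, so 0.7816 ounce = 0.7816 * 0.028349523 = 0.022157987 kg. Result: 0.022157987 kg ≈ 0.02216 kg (4 s.f.).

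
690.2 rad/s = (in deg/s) 3.955e+04. Check: 1 deg/s = 0.017453293 rad/s, so 690.2 rad/s = 690.2 / 0.017453293 = 39545.547 deg/s ≈ 3.955e+04 deg/s (4 s.f.).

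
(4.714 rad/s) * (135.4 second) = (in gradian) 4.063e+04. Check: 4.714 rad/s is already in rad/s. 135.4 second = 135.4 s. Combine: 4.714 rad/s * 135.4 s = 638.2756 rad. 1 gradian = 0.015707963 rad, so 638.2756 rad = 638.2756 / 0.015707963 = 40633.887 gradian ≈ 4.063e+04 gradian (4 s.f.).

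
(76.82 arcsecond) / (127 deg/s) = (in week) 2.778e-10. Check: 1 arcsecond = 4.8481368e-06 rad, so 76.82 arcsecond = 76.82 * 4.8481368e-06 = 0.00037243387 rad. 1 deg/s = 0.017453293 rad/s, so 127 deg/s = 127 * 0.017453293 = 2.2165682 rad/s. Combine: 0.00037243387 rad / 2.2165682 rad/s = 0.00016802275 s. 1 week = 604800 s, so 0.00016802275 s = 0.00016802275 / 604800 = 2.7781539e-10 week ≈ 2.778e-10 week (4 s.f.).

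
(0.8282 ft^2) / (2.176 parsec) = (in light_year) 1.211e-34. Check: 1 ft^2 = 0.09290304 m^2, so 0.8282 ft^2 = 0.8282 * 0.09290304 = 0.076942298 m^2. 1 parsec = 3.0856776e+16 m, so 2.176 parsec = 2.176 * 3.0856776e+16 = 6.7144344e+16 m. Combine: 0.076942298 m^2 / 6.7144344e+16 m = 1.1459237e-18 m. 1 light_year = 9.4607305e+15 m, so 1.1459237e-18 m = 1.1459237e-18 / 9.4607305e+15 = 1.2112423e-34 light_year ≈ 1.211e-34 light_year (4 s.f.).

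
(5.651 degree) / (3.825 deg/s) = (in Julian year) 4.682e-08. Check: 1 degree = 0.017453293 rad, so 5.651 degree = 5.651 * 0.017453293 = 0.098628556 rad. 1 deg/s = 0.017453293 rad/s, so 3.825 deg/s = 3.825 * 0.017453293 = 0.066758844 rad/s. Combine: 0.098628556 rad / 0.066758844 rad/s = 1.4773856 s. 1 Julian year = 31557600 s, so 1.4773856 s = 1.4773856 / 31557600 = 4.6815525e-08 Julian year ≈ 4.682e-08 Julian year (4 s.f.).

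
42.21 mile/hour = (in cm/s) 1887. Check: 1 mile/hour = 0.44704 m/s, so 42.21 mile/hour = 42.21 * 0.44704 = 18.869558 m/s. 1 cm/s = 0.01 m/s, so 18.869558 m/s = 18.869558 / 0.01 = 1886.9558 cm/s ≈ 1887 cm/s (4 s.f.).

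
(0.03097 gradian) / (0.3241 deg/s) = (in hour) 1 gradian = 0.015707963 rad, so 0.03097 gradian = 0.03097 * 0.015707963 = 0.00048647562 rad. 1 deg/s = 0.017453293 rad/s, so 0.3241 deg/s = 0.3241 * 0.017453293 = 0.0056566121 rad/s. Combine: 0.00048647562 rad / 0.0056566121 rad/s = 0.086001234 s. 1 hour = 3600 s, so 0.086001234 s = 0.086001234 / 3600 = 2.3889232e-05 hour ≈ 2.389e-05 hour (4 s.f.). Final answer: 2.389e-05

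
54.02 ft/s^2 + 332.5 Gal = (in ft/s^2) 64.93. Check: 1 ft/s^2 = 0.3048 m/s^2, so 54.02 ft/s^2 = 54.02 * 0.3048 = 16.465296 m/s^2. 1 Gal = 0.01 m/s^2, so 332.5 Gal = 332.5 * 0.01 = 3.325 m/s^2. Sum: 16.465296 + 3.325 = 19.790296 m/s^2. 1 ft/s^2 = 0.3048 m/s^2, so 19.790296 m/s^2 = 19.790296 / 0.3048 = 64.928793 ft/s^2 ≈ 64.93 ft/s^2 (4 s.f.).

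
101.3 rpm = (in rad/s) 1 rpm = 0.10471976 rad/s, so 101.3 rpm = 101.3 * 0.10471976 = 10.608111 rad/s. Result: 10.608111 rad/s ≈ 10.61 rad/s (4 s.f.). Final answer: 10.61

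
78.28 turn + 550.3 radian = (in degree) 5.971e+04. Check: 1 turn = 6.2831853 rad, so 78.28 turn = 78.28 * 6.2831853 = 491.84775 rad. 550.3 radian = 550.3 rad. Sum: 491.84775 + 550.3 = 1042.1477 rad. 1 degree = 0.017453293 rad, so 1042.1477 rad = 1042.1477 / 0.017453293 = 59710.667 degree ≈ 5.971e+04 degree (4 s.f.).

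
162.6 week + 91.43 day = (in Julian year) 1 week = 604800 s, so 162.6 week = 162.6 * 604800 = 98340480 s. 1 day = 86400 s, so 91.43 day = 91.43 * 86400 = 7899552 s. Sum: 98340480 + 7899552 = 1.0624003e+08 s. 1 Julian year = 31557600 s, so 1.0624003e+08 s = 1.0624003e+08 / 31557600 = 3.3665435 Julian year ≈ 3.367 Julian year (4 s.f.). Final answer: 3.367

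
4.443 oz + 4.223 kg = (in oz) 1 oz = 0.028349523 kg, so 4.443 oz = 4.443 * 0.028349523 = 0.12595693 kg. 4.223 kg is already in kg. Sum: 0.12595693 + 4.223 = 4.3489569 kg. 1 oz = 0.028349523 kg, so 4.3489569 kg = 4.3489569 / 0.028349523 = 153.40494 oz ≈ 153.4 oz (4 s.f.). Final answer: 153.4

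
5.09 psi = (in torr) 263.2. Check: 1 psi = 6894.7573 Pa, so 5.09 psi = 5.09 * 6894.7573 = 35094.315 Pa. 1 torr = 133.32237 Pa, so 35094.315 Pa = 35094.315 / 133.32237 = 263.22901 torr ≈ 263.2 torr (4 s.f.).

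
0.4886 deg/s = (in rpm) 1 deg/s = 0.017453293 rad/s, so 0.4886 deg/s = 0.4886 * 0.017453293 = 0.0085276787 rad/s. 1 rpm = 0.10471976 rad/s, so 0.0085276787 rad/s = 0.0085276787 / 0.10471976 = 0.081433333 rpm ≈ 0.08143 rpm (4 s.f.). Final answer: 0.08143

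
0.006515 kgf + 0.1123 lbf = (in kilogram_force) 0.05745. Check: 1 kgf = 9.80665 N, so 0.006515 kgf = 0.006515 * 9.80665 = 0.063890325 N. 1 lbf = 4.4482216 N, so 0.1123 lbf = 0.1123 * 4.4482216 = 0.49953529 N. Sum: 0.063890325 + 0.49953529 = 0.56342561 N. 1 kilogram_force = 9.80665 N, so 0.56342561 N = 0.56342561 / 9.80665 = 0.057453423 kilogram_force ≈ 0.05745 kilogram_force (4 s.f.).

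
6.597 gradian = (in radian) 0.1036. Check: 1 gradian = 0.015707963 rad, so 6.597 gradian = 6.597 * 0.015707963 = 0.10362543 rad. 0.10362543 rad = 0.10362543 radian ≈ 0.1036 radian (4 s.f.).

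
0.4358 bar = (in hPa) 435.8. Check: 1 bar = 100000 Pa, so 0.4358 bar = 0.4358 * 100000 = 43580 Pa. 1 hPa = 100 Pa, so 43580 Pa = 43580 / 100 = 435.8 hPa.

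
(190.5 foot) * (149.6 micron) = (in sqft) 1 foot = 0.3048 m, so 190.5 foot = 190.5 * 0.3048 = 58.0644 m. 1 micron = 1e-06 m, so 149.6 micron = 149.6 * 1e-06 = 0.0001496 m. Combine: 58.0644 m * 0.0001496 m = 0.0086864342 m^2. 1 sqft = 0.09290304 m^2, so 0.0086864342 m^2 = 0.0086864342 / 0.09290304 = 0.0935 sqft. Final answer: 0.0935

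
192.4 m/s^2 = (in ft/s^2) 1 ft/s^2 = 0.3048 m/s^2, so 192.4 m/s^2 = 192.4 / 0.3048 = 631.2336 ft/s^2 ≈ 631.2 ft/s^2 (4 s.f.). Final answer: 631.2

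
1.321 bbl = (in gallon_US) 55.48. Check: 1 bbl = 0.15898729 m^3, so 1.321 bbl = 1.321 * 0.15898729 = 0.21002222 m^3. 1 gallon_US = 0.0037854118 m^3, so 0.21002222 m^3 = 0.21002222 / 0.0037854118 = 55.482 gallon_US ≈ 55.48 gallon_US (4 s.f.).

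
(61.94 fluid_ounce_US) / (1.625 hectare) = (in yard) 1.233e-07. Check: 1 fluid_ounce_US = 2.957353e-05 m^3, so 61.94 fluid_ounce_US = 61.94 * 2.957353e-05 = 0.0018317844 m^3. 1 hectare = 10000 m^2, so 1.625 hectare = 1.625 * 10000 = 16250 m^2. Combine: 0.0018317844 m^3 / 16250 m^2 = 1.127252e-07 m. 1 yard = 0.9144 m, so 1.127252e-07 m = 1.127252e-07 / 0.9144 = 1.2327777e-07 yard ≈ 1.233e-07 yard (4 s.f.).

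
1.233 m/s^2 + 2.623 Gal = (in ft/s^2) 4.131. Check: 1.233 m/s^2 is already in m/s^2. 1 Gal = 0.01 m/s^2, so 2.623 Gal = 2.623 * 0.01 = 0.02623 m/s^2. Sum: 1.233 + 0.02623 = 1.25923 m/s^2. 1 ft/s^2 = 0.3048 m/s^2, so 1.25923 m/s^2 = 1.25923 / 0.3048 = 4.131332 ft/s^2 ≈ 4.131 ft/s^2 (4 s.f.).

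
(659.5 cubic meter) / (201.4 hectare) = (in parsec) 1.061e-20. Check: 659.5 cubic meter = 659.5 m^3. 1 hectare = 10000 m^2, so 201.4 hectare = 201.4 * 10000 = 2014000 m^2. Combine: 659.5 m^3 / 2014000 m^2 = 0.0003274578 m. 1 parsec = 3.0856776e+16 m, so 0.0003274578 m = 0.0003274578 / 3.0856776e+16 = 1.0612184e-20 parsec ≈ 1.061e-20 parsec (4 s.f.).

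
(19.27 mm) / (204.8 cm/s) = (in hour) 2.614e-06. Check: 1 mm = 0.001 m, so 19.27 mm = 19.27 * 0.001 = 0.01927 m. 1 cm/s = 0.01 m/s, so 204.8 cm/s = 204.8 * 0.01 = 2.048 m/s. Combine: 0.01927 m / 2.048 m/s = 0.0094091797 s. 1 hour = 3600 s, so 0.0094091797 s = 0.0094091797 / 3600 = 2.613661e-06 hour ≈ 2.614e-06 hour (4 s.f.).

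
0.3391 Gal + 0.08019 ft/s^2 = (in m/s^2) 1 Gal = 0.01 m/s^2, so 0.3391 Gal = 0.3391 * 0.01 = 0.003391 m/s^2. 1 ft/s^2 = 0.3048 m/s^2, so 0.08019 ft/s^2 = 0.08019 * 0.3048 = 0.024441912 m/s^2. Sum: 0.003391 + 0.024441912 = 0.027832912 m/s^2. Result: 0.027832912 m/s^2 ≈ 0.02783 m/s^2 (4 s.f.). Final answer: 0.02783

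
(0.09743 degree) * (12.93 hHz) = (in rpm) 21. Check: 1 degree = 0.017453293 rad, so 0.09743 degree = 0.09743 * 0.017453293 = 0.0017004743 rad. 1 hHz = 100 Hz, so 12.93 hHz = 12.93 * 100 = 1293 Hz. Combine: 0.0017004743 rad * 1293 Hz = 2.1987133 rad/s. 1 rpm = 0.10471976 rad/s, so 2.1987133 rad/s = 2.1987133 / 0.10471976 = 20.996165 rpm ≈ 21 rpm (4 s.f.).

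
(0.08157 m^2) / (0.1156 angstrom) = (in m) 7.056e+09. Check: 0.08157 m^2 is already in m^2. 1 angstrom = 1e-10 m, so 0.1156 angstrom = 0.1156 * 1e-10 = 1.156e-11 m. Combine: 0.08157 m^2 / 1.156e-11 m = 7.0562284e+09 m. Result: 7.0562284e+09 m ≈ 7.056e+09 m (4 s.f.).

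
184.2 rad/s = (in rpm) 1759. Check: 1 rpm = 0.10471976 rad/s, so 184.2 rad/s = 184.2 / 0.10471976 = 1758.9804 rpm ≈ 1759 rpm (4 s.f.).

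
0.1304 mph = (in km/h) 1 mph = 0.44704 m/s, so 0.1304 mph = 0.1304 * 0.44704 = 0.058294016 m/s. 1 km/h = 0.27777778 m/s, so 0.058294016 m/s = 0.058294016 / 0.27777778 = 0.20985846 km/h ≈ 0.2099 km/h (4 s.f.). Final answer: 0.2099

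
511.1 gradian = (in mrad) 8028. Check: 1 gradian = 0.015707963 rad, so 511.1 gradian = 511.1 * 0.015707963 = 8.02834 rad. 1 mrad = 0.001 rad, so 8.02834 rad = 8.02834 / 0.001 = 8028.34 mrad ≈ 8028 mrad (4 s.f.).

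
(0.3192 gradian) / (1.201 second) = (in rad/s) 0.004175. Check: 1 gradian = 0.015707963 rad, so 0.3192 gradian = 0.3192 * 0.015707963 = 0.0050139819 rad. 1.201 second = 1.201 s. Combine: 0.0050139819 rad / 1.201 s = 0.0041748392 rad/s. Result: 0.0041748392 rad/s ≈ 0.004175 rad/s (4 s.f.).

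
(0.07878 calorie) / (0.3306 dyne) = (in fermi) 9.97e+19. Check: 1 calorie = 4.184 J, so 0.07878 calorie = 0.07878 * 4.184 = 0.32961552 J. 1 dyne = 1e-05 N, so 0.3306 dyne = 0.3306 * 1e-05 = 3.306e-06 N. Combine: 0.32961552 J / 3.306e-06 N = 99702.214 m. 1 fermi = 1e-15 m, so 99702.214 m = 99702.214 / 1e-15 = 9.9702214e+19 fermi ≈ 9.97e+19 fermi (4 s.f.).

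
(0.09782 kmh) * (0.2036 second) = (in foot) 1 kmh = 0.27777778 m/s, so 0.09782 kmh = 0.09782 * 0.27777778 = 0.027172222 m/s. 0.2036 second = 0.2036 s. Combine: 0.027172222 m/s * 0.2036 s = 0.0055322644 m. 1 foot = 0.3048 m, so 0.0055322644 m = 0.0055322644 / 0.3048 = 0.018150474 foot ≈ 0.01815 foot (4 s.f.). Final answer: 0.01815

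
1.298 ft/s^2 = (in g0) 0.04034. Check: 1 ft/s^2 = 0.3048 m/s^2, so 1.298 ft/s^2 = 1.298 * 0.3048 = 0.3956304 m/s^2. 1 g0 = 9.80665 m/s^2, so 0.3956304 m/s^2 = 0.3956304 / 9.80665 = 0.040343073 g0 ≈ 0.04034 g0 (4 s.f.).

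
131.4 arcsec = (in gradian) 1 arcsec = 4.8481368e-06 rad, so 131.4 arcsec = 131.4 * 4.8481368e-06 = 0.00063704518 rad. 1 gradian = 0.015707963 rad, so 0.00063704518 rad = 0.00063704518 / 0.015707963 = 0.040555556 gradian ≈ 0.04056 gradian (4 s.f.). Final answer: 0.04056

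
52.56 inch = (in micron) 1.335e+06. Check: 1 inch = 0.0254 m, so 52.56 inch = 52.56 * 0.0254 = 1.335024 m. 1 micron = 1e-06 m, so 1.335024 m = 1.335024 / 1e-06 = 1335024 micron ≈ 1.335e+06 micron (4 s.f.).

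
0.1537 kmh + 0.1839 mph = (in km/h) 0.4497. Check: 1 kmh = 0.27777778 m/s, so 0.1537 kmh = 0.1537 * 0.27777778 = 0.042694444 m/s. 1 mph = 0.44704 m/s, so 0.1839 mph = 0.1839 * 0.44704 = 0.082210656 m/s. Sum: 0.042694444 + 0.082210656 = 0.1249051 m/s. 1 km/h = 0.27777778 m/s, so 0.1249051 m/s = 0.1249051 / 0.27777778 = 0.44965836 km/h ≈ 0.4497 km/h (4 s.f.).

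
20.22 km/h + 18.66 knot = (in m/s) 15.22. Check: 1 km/h = 0.27777778 m/s, so 20.22 km/h = 20.22 * 0.27777778 = 5.6166667 m/s. 1 knot = 0.51444444 m/s, so 18.66 knot = 18.66 * 0.51444444 = 9.5995333 m/s. Sum: 5.6166667 + 9.5995333 = 15.2162 m/s. Result: 15.2162 m/s ≈ 15.22 m/s (4 s.f.).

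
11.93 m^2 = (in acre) 0.002948. Check: 1 acre = 4046.8564 m^2, so 11.93 m^2 = 11.93 / 4046.8564 = 0.0029479672 acre ≈ 0.002948 acre (4 s.f.).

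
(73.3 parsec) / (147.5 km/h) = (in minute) 9.201e+14. Check: 1 parsec = 3.0856776e+16 m, so 73.3 parsec = 73.3 * 3.0856776e+16 = 2.2618017e+18 m. 1 km/h = 0.27777778 m/s, so 147.5 km/h = 147.5 * 0.27777778 = 40.972222 m/s. Combine: 2.2618017e+18 m / 40.972222 m/s = 5.5203295e+16 s. 1 minute = 60 s, so 5.5203295e+16 s = 5.5203295e+16 / 60 = 9.2005492e+14 minute ≈ 9.201e+14 minute (4 s.f.).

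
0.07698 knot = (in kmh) 0.1426. Check: 1 knot = 0.51444444 m/s, so 0.07698 knot = 0.07698 * 0.51444444 = 0.039601933 m/s. 1 kmh = 0.27777778 m/s, so 0.039601933 m/s = 0.039601933 / 0.27777778 = 0.14256696 kmh ≈ 0.1426 kmh (4 s.f.).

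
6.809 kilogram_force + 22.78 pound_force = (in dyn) 1.681e+07. Check: 1 kilogram_force = 9.80665 N, so 6.809 kilogram_force = 6.809 * 9.80665 = 66.77348 N. 1 pound_force = 4.4482216 N, so 22.78 pound_force = 22.78 * 4.4482216 = 101.33049 N. Sum: 66.77348 + 101.33049 = 168.10397 N. 1 dyn = 1e-05 N, so 168.10397 N = 168.10397 / 1e-05 = 16810397 dyn ≈ 1.681e+07 dyn (4 s.f.).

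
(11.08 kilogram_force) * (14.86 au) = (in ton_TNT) 1 kilogram_force = 9.80665 N, so 11.08 kilogram_force = 11.08 * 9.80665 = 108.65768 N. 1 au = 1.4959787e+11 m, so 14.86 au = 14.86 * 1.4959787e+11 = 2.2230244e+12 m. Combine: 108.65768 N * 2.2230244e+12 m = 2.4154867e+14 J. 1 ton_TNT = 4.184e+09 J, so 2.4154867e+14 J = 2.4154867e+14 / 4.184e+09 = 57731.519 ton_TNT ≈ 5.773e+04 ton_TNT (4 s.f.). Final answer: 5.773e+04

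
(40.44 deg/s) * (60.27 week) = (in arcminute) 1 deg/s = 0.017453293 rad/s, so 40.44 deg/s = 40.44 * 0.017453293 = 0.70581115 rad/s. 1 week = 604800 s, so 60.27 week = 60.27 * 604800 = 36451296 s. Combine: 0.70581115 rad/s * 36451296 s = 25727731 rad. 1 arcminute = 0.00029088821 rad, so 25727731 rad = 25727731 / 0.00029088821 = 8.8445425e+10 arcminute ≈ 8.845e+10 arcminute (4 s.f.). Final answer: 8.845e+10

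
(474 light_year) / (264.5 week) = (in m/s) 2.803e+10. Check: 1 light_year = 9.4607305e+15 m, so 474 light_year = 474 * 9.4607305e+15 = 4.4843862e+18 m. 1 week = 604800 s, so 264.5 week = 264.5 * 604800 = 1.599696e+08 s. Combine: 4.4843862e+18 m / 1.599696e+08 s = 2.803274e+10 m/s. Result: 2.803274e+10 m/s ≈ 2.803e+10 m/s (4 s.f.).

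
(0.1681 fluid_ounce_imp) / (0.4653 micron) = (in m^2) 10.26. Check: 1 fluid_ounce_imp = 2.8413063e-05 m^3, so 0.1681 fluid_ounce_imp = 0.1681 * 2.8413063e-05 = 4.7762358e-06 m^3. 1 micron = 1e-06 m, so 0.4653 micron = 0.4653 * 1e-06 = 4.653e-07 m. Combine: 4.7762358e-06 m^3 / 4.653e-07 m = 10.264852 m^2. Result: 10.264852 m^2 ≈ 10.26 m^2 (4 s.f.).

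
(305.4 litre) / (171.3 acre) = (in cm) 4.405e-05. Check: 1 litre = 0.001 m^3, so 305.4 litre = 305.4 * 0.001 = 0.3054 m^3. 1 acre = 4046.8564 m^2, so 171.3 acre = 171.3 * 4046.8564 = 693226.51 m^2. Combine: 0.3054 m^3 / 693226.51 m^2 = 4.4054865e-07 m. 1 cm = 0.01 m, so 4.4054865e-07 m = 4.4054865e-07 / 0.01 = 4.4054865e-05 cm ≈ 4.405e-05 cm (4 s.f.).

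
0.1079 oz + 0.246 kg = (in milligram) 1 oz = 0.028349523 kg, so 0.1079 oz = 0.1079 * 0.028349523 = 0.0030589135 kg. 0.246 kg is already in kg. Sum: 0.0030589135 + 0.246 = 0.24905891 kg. 1 milligram = 1e-06 kg, so 0.24905891 kg = 0.24905891 / 1e-06 = 249058.91 milligram ≈ 2.491e+05 milligram (4 s.f.). Final answer: 2.491e+05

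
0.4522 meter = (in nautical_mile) 0.0002442. Check: 0.4522 meter = 0.4522 m. 1 nautical_mile = 1852 m, so 0.4522 m = 0.4522 / 1852 = 0.00024416847 nautical_mile ≈ 0.0002442 nautical_mile (4 s.f.).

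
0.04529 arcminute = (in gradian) 1 arcminute = 0.00029088821 rad, so 0.04529 arcminute = 0.04529 * 0.00029088821 = 1.3174327e-05 rad. 1 gradian = 0.015707963 rad, so 1.3174327e-05 rad = 1.3174327e-05 / 0.015707963 = 0.0008387037 gradian ≈ 0.0008387 gradian (4 s.f.). Final answer: 0.0008387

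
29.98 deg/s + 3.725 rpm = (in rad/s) 1 deg/s = 0.017453293 rad/s, so 29.98 deg/s = 29.98 * 0.017453293 = 0.52324971 rad/s. 1 rpm = 0.10471976 rad/s, so 3.725 rpm = 3.725 * 0.10471976 = 0.39008109 rad/s. Sum: 0.52324971 + 0.39008109 = 0.9133308 rad/s. Result: 0.9133308 rad/s ≈ 0.9133 rad/s (4 s.f.). Final answer: 0.9133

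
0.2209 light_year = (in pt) 1 light_year = 9.4607305e+15 m, so 0.2209 light_year = 0.2209 * 9.4607305e+15 = 2.0898754e+15 m. 1 pt = 0.00035277778 m, so 2.0898754e+15 m = 2.0898754e+15 / 0.00035277778 = 5.9240561e+18 pt ≈ 5.924e+18 pt (4 s.f.). Final answer: 5.924e+18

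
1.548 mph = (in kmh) 2.491. Check: 1 mph = 0.44704 m/s, so 1.548 mph = 1.548 * 0.44704 = 0.69201792 m/s. 1 kmh = 0.27777778 m/s, so 0.69201792 m/s = 0.69201792 / 0.27777778 = 2.4912645 kmh ≈ 2.491 kmh (4 s.f.).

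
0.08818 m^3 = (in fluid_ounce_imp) 1 fluid_ounce_imp = 2.8413063e-05 m^3, so 0.08818 m^3 = 0.08818 / 2.8413063e-05 = 3103.5021 fluid_ounce_imp ≈ 3104 fluid_ounce_imp (4 s.f.). Final answer: 3104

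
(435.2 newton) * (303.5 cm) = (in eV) 8.244e+21. Check: 435.2 newton = 435.2 N. 1 cm = 0.01 m, so 303.5 cm = 303.5 * 0.01 = 3.035 m. Combine: 435.2 N * 3.035 m = 1320.832 J. 1 eV = 1.6021766e-19 J, so 1320.832 J = 1320.832 / 1.6021766e-19 = 8.2439849e+21 eV ≈ 8.244e+21 eV (4 s.f.).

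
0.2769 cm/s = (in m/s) 0.002769. Check: 1 cm/s = 0.01 m/s, so 0.2769 cm/s = 0.2769 * 0.01 = 0.002769 m/s. Result: 0.002769 m/s.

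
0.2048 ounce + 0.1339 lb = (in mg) 1 ounce = 0.028349523 kg, so 0.2048 ounce = 0.2048 * 0.028349523 = 0.0058059823 kg. 1 lb = 0.45359237 kg, so 0.1339 lb = 0.1339 * 0.45359237 = 0.060736018 kg. Sum: 0.0058059823 + 0.060736018 = 0.066542001 kg. 1 mg = 1e-06 kg, so 0.066542001 kg = 0.066542001 / 1e-06 = 66542.001 mg ≈ 6.654e+04 mg (4 s.f.). Final answer: 6.654e+04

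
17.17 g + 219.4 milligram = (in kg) 1 g = 0.001 kg, so 17.17 g = 17.17 * 0.001 = 0.01717 kg. 1 milligram = 1e-06 kg, so 219.4 milligram = 219.4 * 1e-06 = 0.0002194 kg. Sum: 0.01717 + 0.0002194 = 0.0173894 kg. Result: 0.0173894 kg ≈ 0.01739 kg (4 s.f.). Final answer: 0.01739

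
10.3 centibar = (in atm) 0.1017. Check: 1 centibar = 1000 Pa, so 10.3 centibar = 10.3 * 1000 = 10300 Pa. 1 atm = 101325 Pa, so 10300 Pa = 10300 / 101325 = 0.1016531 atm ≈ 0.1017 atm (4 s.f.).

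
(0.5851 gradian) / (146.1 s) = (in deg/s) 0.003604. Check: 1 gradian = 0.015707963 rad, so 0.5851 gradian = 0.5851 * 0.015707963 = 0.0091907293 rad. 146.1 s is already in s. Combine: 0.0091907293 rad / 146.1 s = 6.2907114e-05 rad/s. 1 deg/s = 0.017453293 rad/s, so 6.2907114e-05 rad/s = 6.2907114e-05 / 0.017453293 = 0.0036043121 deg/s ≈ 0.003604 deg/s (4 s.f.).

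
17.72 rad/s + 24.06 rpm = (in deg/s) 17.72 rad/s is already in rad/s. 1 rpm = 0.10471976 rad/s, so 24.06 rpm = 24.06 * 0.10471976 = 2.5195573 rad/s. Sum: 17.72 + 2.5195573 = 20.239557 rad/s. 1 deg/s = 0.017453293 rad/s, so 20.239557 rad/s = 20.239557 / 0.017453293 = 1159.6412 deg/s ≈ 1160 deg/s (4 s.f.). Final answer: 1160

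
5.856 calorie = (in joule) 24.5. Check: 1 calorie = 4.184 J, so 5.856 calorie = 5.856 * 4.184 = 24.501504 J. 24.501504 J = 24.501504 joule ≈ 24.5 joule (4 s.f.).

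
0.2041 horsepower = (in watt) 1 horsepower = 745.69987 W, so 0.2041 horsepower = 0.2041 * 745.69987 = 152.19734 W. 152.19734 W = 152.19734 watt ≈ 152.2 watt (4 s.f.). Final answer: 152.2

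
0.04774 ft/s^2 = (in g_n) 1 ft/s^2 = 0.3048 m/s^2, so 0.04774 ft/s^2 = 0.04774 * 0.3048 = 0.014551152 m/s^2. 1 g_n = 9.80665 m/s^2, so 0.014551152 m/s^2 = 0.014551152 / 9.80665 = 0.0014838046 g_n ≈ 0.001484 g_n (4 s.f.). Final answer: 0.001484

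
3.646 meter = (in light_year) 3.854e-16. Check: 3.646 meter = 3.646 m. 1 light_year = 9.4607305e+15 m, so 3.646 m = 3.646 / 9.4607305e+15 = 3.853825e-16 light_year ≈ 3.854e-16 light_year (4 s.f.).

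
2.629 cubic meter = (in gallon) 694.5. Check: 2.629 cubic meter = 2.629 m^3. 1 gallon = 0.0037854118 m^3, so 2.629 m^3 = 2.629 / 0.0037854118 = 694.50833 gallon ≈ 694.5 gallon (4 s.f.).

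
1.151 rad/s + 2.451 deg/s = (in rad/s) 1.194. Check: 1.151 rad/s is already in rad/s. 1 deg/s = 0.017453293 rad/s, so 2.451 deg/s = 2.451 * 0.017453293 = 0.04277802 rad/s. Sum: 1.151 + 0.04277802 = 1.193778 rad/s. Result: 1.193778 rad/s ≈ 1.194 rad/s (4 s.f.).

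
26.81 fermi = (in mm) 2.681e-11. Check: 1 fermi = 1e-15 m, so 26.81 fermi = 26.81 * 1e-15 = 2.681e-14 m. 1 mm = 0.001 m, so 2.681e-14 m = 2.681e-14 / 0.001 = 2.681e-11 mm.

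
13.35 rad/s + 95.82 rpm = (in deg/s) 1340. Check: 13.35 rad/s is already in rad/s. 1 rpm = 0.10471976 rad/s, so 95.82 rpm = 95.82 * 0.10471976 = 10.034247 rad/s. Sum: 13.35 + 10.034247 = 23.384247 rad/s. 1 deg/s = 0.017453293 rad/s, so 23.384247 rad/s = 23.384247 / 0.017453293 = 1339.8187 deg/s ≈ 1340 deg/s (4 s.f.).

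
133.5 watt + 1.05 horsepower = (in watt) 133.5 watt = 133.5 W. 1 horsepower = 745.69987 W, so 1.05 horsepower = 1.05 * 745.69987 = 782.98487 W. Sum: 133.5 + 782.98487 = 916.48487 W. 916.48487 W = 916.48487 watt ≈ 916.5 watt (4 s.f.). Final answer: 916.5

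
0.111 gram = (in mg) 1 gram = 0.001 kg, so 0.111 gram = 0.111 * 0.001 = 0.000111 kg. 1 mg = 1e-06 kg, so 0.000111 kg = 0.000111 / 1e-06 = 111 mg. Final answer: 111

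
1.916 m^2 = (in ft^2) 1 ft^2 = 0.09290304 m^2, so 1.916 m^2 = 1.916 / 0.09290304 = 20.623652 ft^2 ≈ 20.62 ft^2 (4 s.f.). Final answer: 20.62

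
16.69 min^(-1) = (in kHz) 1 min^(-1) = 0.016666667 Hz, so 16.69 min^(-1) = 16.69 * 0.016666667 = 0.27816667 Hz. 1 kHz = 1000 Hz, so 0.27816667 Hz = 0.27816667 / 1000 = 0.00027816667 kHz ≈ 0.0002782 kHz (4 s.f.). Final answer: 0.0002782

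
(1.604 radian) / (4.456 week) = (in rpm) 5.684e-06. Check: 1.604 radian = 1.604 rad. 1 week = 604800 s, so 4.456 week = 4.456 * 604800 = 2694988.8 s. Combine: 1.604 rad / 2694988.8 s = 5.9517873e-07 rad/s. 1 rpm = 0.10471976 rad/s, so 5.9517873e-07 rad/s = 5.9517873e-07 / 0.10471976 = 5.6835382e-06 rpm ≈ 5.684e-06 rpm (4 s.f.).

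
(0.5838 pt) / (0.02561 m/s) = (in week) 1.33e-08. Check: 1 pt = 0.00035277778 m, so 0.5838 pt = 0.5838 * 0.00035277778 = 0.00020595167 m. 0.02561 m/s is already in m/s. Combine: 0.00020595167 m / 0.02561 m/s = 0.0080418456 s. 1 week = 604800 s, so 0.0080418456 s = 0.0080418456 / 604800 = 1.3296702e-08 week ≈ 1.33e-08 week (4 s.f.).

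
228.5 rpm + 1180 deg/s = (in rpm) 425.2. Check: 1 rpm = 0.10471976 rad/s, so 228.5 rpm = 228.5 * 0.10471976 = 23.928464 rad/s. 1 deg/s = 0.017453293 rad/s, so 1180 deg/s = 1180 * 0.017453293 = 20.594885 rad/s. Sum: 23.928464 + 20.594885 = 44.523349 rad/s. 1 rpm = 0.10471976 rad/s, so 44.523349 rad/s = 44.523349 / 0.10471976 = 425.16667 rpm ≈ 425.2 rpm (4 s.f.).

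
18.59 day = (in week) 2.656. Check: 1 day = 86400 s, so 18.59 day = 18.59 * 86400 = 1606176 s. 1 week = 604800 s, so 1606176 s = 1606176 / 604800 = 2.6557143 week ≈ 2.656 week (4 s.f.).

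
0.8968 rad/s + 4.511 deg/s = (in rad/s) 0.9755. Check: 0.8968 rad/s is already in rad/s. 1 deg/s = 0.017453293 rad/s, so 4.511 deg/s = 4.511 * 0.017453293 = 0.078731803 rad/s. Sum: 0.8968 + 0.078731803 = 0.9755318 rad/s. Result: 0.9755318 rad/s ≈ 0.9755 rad/s (4 s.f.).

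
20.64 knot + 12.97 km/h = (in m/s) 14.22. Check: 1 knot = 0.51444444 m/s, so 20.64 knot = 20.64 * 0.51444444 = 10.618133 m/s. 1 km/h = 0.27777778 m/s, so 12.97 km/h = 12.97 * 0.27777778 = 3.6027778 m/s. Sum: 10.618133 + 3.6027778 = 14.220911 m/s. Result: 14.220911 m/s ≈ 14.22 m/s (4 s.f.).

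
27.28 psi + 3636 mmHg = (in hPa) 1 psi = 6894.7573 Pa, so 27.28 psi = 27.28 * 6894.7573 = 188088.98 Pa. 1 mmHg = 133.32237 Pa, so 3636 mmHg = 3636 * 133.32237 = 484760.13 Pa. Sum: 188088.98 + 484760.13 = 672849.11 Pa. 1 hPa = 100 Pa, so 672849.11 Pa = 672849.11 / 100 = 6728.4911 hPa ≈ 6728 hPa (4 s.f.). Final answer: 6728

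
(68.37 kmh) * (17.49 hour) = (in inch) 1 kmh = 0.27777778 m/s, so 68.37 kmh = 68.37 * 0.27777778 = 18.991667 m/s. 1 hour = 3600 s, so 17.49 hour = 17.49 * 3600 = 62964 s. Combine: 18.991667 m/s * 62964 s = 1195791.3 m. 1 inch = 0.0254 m, so 1195791.3 m = 1195791.3 / 0.0254 = 47078398 inch ≈ 4.708e+07 inch (4 s.f.). Final answer: 4.708e+07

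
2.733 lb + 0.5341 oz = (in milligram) 1 lb = 0.45359237 kg, so 2.733 lb = 2.733 * 0.45359237 = 1.2396679 kg. 1 oz = 0.028349523 kg, so 0.5341 oz = 0.5341 * 0.028349523 = 0.01514148 kg. Sum: 1.2396679 + 0.01514148 = 1.2548094 kg. 1 milligram = 1e-06 kg, so 1.2548094 kg = 1.2548094 / 1e-06 = 1254809.4 milligram ≈ 1.255e+06 milligram (4 s.f.). Final answer: 1.255e+06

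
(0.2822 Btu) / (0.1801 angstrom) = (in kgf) 1 Btu = 1055.0559 J, so 0.2822 Btu = 0.2822 * 1055.0559 = 297.73676 J. 1 angstrom = 1e-10 m, so 0.1801 angstrom = 0.1801 * 1e-10 = 1.801e-11 m. Combine: 297.73676 J / 1.801e-11 m = 1.6531747e+13 N. 1 kgf = 9.80665 N, so 1.6531747e+13 N = 1.6531747e+13 / 9.80665 = 1.685769e+12 kgf ≈ 1.686e+12 kgf (4 s.f.). Final answer: 1.686e+12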